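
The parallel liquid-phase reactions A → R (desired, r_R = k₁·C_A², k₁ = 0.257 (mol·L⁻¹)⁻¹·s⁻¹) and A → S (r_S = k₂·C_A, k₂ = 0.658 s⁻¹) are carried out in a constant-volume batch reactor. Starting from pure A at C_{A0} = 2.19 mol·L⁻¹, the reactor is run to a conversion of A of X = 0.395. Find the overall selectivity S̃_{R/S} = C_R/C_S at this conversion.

0.681

C_A = C_{A0}(1−X) = 1.325 mol·L⁻¹.
Along a PFR/batch, dC_S/dC_A = −r_S/(r_R+r_S) = −k₂/(k₂+k₁·C_A).
Integrating from C_{A0} to C_A: C_S = (0.658/0.257)·ln[(0.658+0.257·2.19)/(0.658+0.257·1.32)] = 2.560·ln(1.221/0.9985) = 0.5147 mol·L⁻¹.
Then C_R = (C_{A0}−C_A) − C_S = 0.8651 − 0.5147 = 0.3504 mol·L⁻¹.
S̃_{R/S} = C_R/C_S = 0.3504/0.5147 = 0.681.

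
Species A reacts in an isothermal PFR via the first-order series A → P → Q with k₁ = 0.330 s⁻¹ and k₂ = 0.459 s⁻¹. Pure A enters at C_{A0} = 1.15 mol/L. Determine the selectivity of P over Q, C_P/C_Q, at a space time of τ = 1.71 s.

2.01

For first-order series with pure A initially, C_P(τ) = k₁C_{A0}/(k₂−k₁)·(e^(−k₁τ) − e^(−k₂τ)).
e^(−k₁τ) = e^(−0.330×1.71) = e^(−0.5643) = 0.5688; e^(−k₂τ) = e^(−0.7849) = 0.4562.
C_P = 0.330×1.15/(0.459−0.330) × (0.5688−0.4562) = 2.942×0.1126 = 0.3312 mol/L.
C_A = C_{A0}e^(−k₁τ) = 0.6541 mol/L, so C_Q = C_{A0}−C_A−C_P = 0.1647 mol/L; C_P/C_Q = 2.01.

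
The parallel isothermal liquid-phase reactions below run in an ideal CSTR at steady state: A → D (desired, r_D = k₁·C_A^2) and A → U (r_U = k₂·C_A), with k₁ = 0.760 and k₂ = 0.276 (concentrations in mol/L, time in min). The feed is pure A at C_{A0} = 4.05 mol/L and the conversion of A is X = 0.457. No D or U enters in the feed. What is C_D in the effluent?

Exit C_A = C_{A0}(1−X) = 4.05×0.543 = 2.199 mol/L.
Rates in a CSTR are evaluated at the outlet concentration: r_D = 0.760×2.199^2 = 3.676, r_U = 0.276×2.199 = 0.6070.
Fraction of consumed A going to D: r_D/(r_D+r_U) = 0.8583.
C_D = 0.8583·C_{A0}·X = 0.8583×4.05×0.457 = 1.59 mol/L.

1.59 mol/L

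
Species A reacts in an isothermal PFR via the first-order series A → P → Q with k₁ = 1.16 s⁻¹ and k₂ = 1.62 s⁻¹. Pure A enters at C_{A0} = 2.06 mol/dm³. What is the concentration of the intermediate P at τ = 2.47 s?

0.201 mol/dm³

The intermediate concentration in a first-order A→B→C sequence is C_P = k₁C_{A0}(e^(−k₁τ) − e^(−k₂τ))/(k₂−k₁).
e^(−k₁τ) = e^(−1.16×2.47) = e^(−2.865) = 0.05697; e^(−k₂τ) = e^(−4.001) = 0.01829.
C_P = 1.16×2.06/(1.62−1.16) × (0.05697−0.01829) = 5.195×0.03868 = 0.2009 mol/dm³.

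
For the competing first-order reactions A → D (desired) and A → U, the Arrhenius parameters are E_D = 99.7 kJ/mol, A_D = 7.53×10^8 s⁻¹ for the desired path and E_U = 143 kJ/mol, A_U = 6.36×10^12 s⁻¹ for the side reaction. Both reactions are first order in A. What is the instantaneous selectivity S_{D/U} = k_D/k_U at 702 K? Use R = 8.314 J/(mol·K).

k_D/k_U = (A_D/A_U)·exp[−(E_D−E_U)/(RT)] = (A_D/A_U)·exp[(E_U−E_D)/(RT)].
(E_U−E_D)/(RT) = (143−99.7)×10³/(8.314×702) = 43300/5836 = 7.419.
k_D/k_U = (7.53×10^8/6.36×10^12)·exp(7.419) = 1.184×10^-4 × 1667 = 0.197.

0.197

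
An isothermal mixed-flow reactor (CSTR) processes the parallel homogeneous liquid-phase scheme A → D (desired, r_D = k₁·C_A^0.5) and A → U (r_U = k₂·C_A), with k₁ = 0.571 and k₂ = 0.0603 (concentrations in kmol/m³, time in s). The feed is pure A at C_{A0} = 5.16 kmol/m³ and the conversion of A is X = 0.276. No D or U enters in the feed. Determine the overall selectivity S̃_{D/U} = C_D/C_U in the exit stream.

Exit C_A = C_{A0}(1−X) = 5.16×0.724 = 3.736 kmol/m³.
A CSTR operates uniformly at the exit composition, giving r_D = 1.104 and r_U = 0.2253 (each k·C_A^n at C_A = 3.736).
Overall selectivity = C_D/C_U = r_Dτ/(r_Uτ) = r_D/r_U = 4.90.

4.90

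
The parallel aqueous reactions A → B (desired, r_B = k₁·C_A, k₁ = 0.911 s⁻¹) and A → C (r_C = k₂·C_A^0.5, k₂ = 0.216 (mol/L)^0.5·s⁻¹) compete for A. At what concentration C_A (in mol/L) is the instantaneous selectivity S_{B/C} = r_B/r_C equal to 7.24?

S_{B/C} = (k₁/k₂)·C_A^0.5 ⇒ C_A = (S·k₂/k₁)^(2).
= (7.24×0.216/0.911)^(2) = (1.717)^(2) = 2.95 mol/L.

2.95 mol/L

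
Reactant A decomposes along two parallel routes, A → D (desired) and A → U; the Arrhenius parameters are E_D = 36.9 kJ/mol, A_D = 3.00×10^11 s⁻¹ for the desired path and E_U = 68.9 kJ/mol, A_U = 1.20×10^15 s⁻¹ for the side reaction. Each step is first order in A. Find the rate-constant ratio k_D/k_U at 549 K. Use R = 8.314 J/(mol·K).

0.277

k_D/k_U = (A_D/A_U)·exp[−(E_D−E_U)/(RT)] = (A_D/A_U)·exp[(E_U−E_D)/(RT)].
(E_U−E_D)/(RT) = (68.9−36.9)×10³/(8.314×549) = 32000/4564 = 7.011.
k_D/k_U = (3.00×10^11/1.20×10^15)·exp(7.011) = 2.500×10^-4 × 1109 = 0.277.
Since E_D < E_U, lowering the temperature improves selectivity toward D.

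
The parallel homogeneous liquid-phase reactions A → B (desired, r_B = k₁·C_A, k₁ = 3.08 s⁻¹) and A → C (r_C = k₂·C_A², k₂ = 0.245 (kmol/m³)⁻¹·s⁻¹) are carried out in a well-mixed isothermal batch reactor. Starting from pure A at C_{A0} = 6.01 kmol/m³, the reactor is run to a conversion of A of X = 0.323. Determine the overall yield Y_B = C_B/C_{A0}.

C_A = C_{A0}(1−X) = 4.069 kmol/m³.
Along a PFR/batch, dC_B/dC_A = −r_B/(r_B+r_C) = −k₁/(k₁+k₂·C_A).
Integrating from C_{A0} to C_A: C_B = (3.08/0.245)·ln[(3.08+0.245·6.01)/(3.08+0.245·4.07)] = 12.57·ln(4.552/4.077) = 1.387 kmol/m³.
Y_B = C_B/C_{A0} = 1.387/6.01 = 0.231.

0.231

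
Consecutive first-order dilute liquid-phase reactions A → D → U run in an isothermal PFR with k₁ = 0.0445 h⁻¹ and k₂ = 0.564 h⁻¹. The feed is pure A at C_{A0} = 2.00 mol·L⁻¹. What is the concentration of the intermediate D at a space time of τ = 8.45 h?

Solving the coupled first-order balances gives C_D(τ) = [k₁/(k₂−k₁)]·C_{A0}·(e^(−k₁τ) − e^(−k₂τ)).
e^(−k₁τ) = e^(−0.0445×8.45) = e^(−0.3760) = 0.6866; e^(−k₂τ) = e^(−4.766) = 0.008516.
C_D = 0.0445×2.00/(0.564−0.0445) × (0.6866−0.008516) = 0.1713×0.6781 = 0.1162 mol·L⁻¹.

0.116 mol·L⁻¹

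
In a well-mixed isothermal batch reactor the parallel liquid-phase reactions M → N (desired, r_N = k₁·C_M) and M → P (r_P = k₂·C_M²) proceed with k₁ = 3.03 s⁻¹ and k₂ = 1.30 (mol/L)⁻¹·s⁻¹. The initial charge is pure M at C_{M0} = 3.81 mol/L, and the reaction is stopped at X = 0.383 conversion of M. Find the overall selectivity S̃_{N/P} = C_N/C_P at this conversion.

0.765

C_M = C_{M0}(1−X) = 2.351 mol/L.
Along a PFR/batch, dC_N/dC_M = −r_N/(r_N+r_P) = −k₁/(k₁+k₂·C_M).
Integrating from C_{M0} to C_M: C_N = (3.03/1.30)·ln[(3.03+1.30·3.81)/(3.03+1.30·2.35)] = 2.331·ln(7.983/6.086) = 0.6324 mol/L.
C_P = (C_{M0}−C_M)−C_N = 0.8268 mol/L; S̃_{N/P} = 0.6324/0.8268 = 0.765.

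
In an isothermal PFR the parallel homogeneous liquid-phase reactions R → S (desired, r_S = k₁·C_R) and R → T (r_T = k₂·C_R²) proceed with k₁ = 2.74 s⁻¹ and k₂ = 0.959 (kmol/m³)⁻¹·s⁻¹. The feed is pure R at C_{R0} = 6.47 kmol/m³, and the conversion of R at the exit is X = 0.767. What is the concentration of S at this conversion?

C_R = C_{R0}(1−X) = 1.508 kmol/m³.
Along a PFR/batch, dC_S/dC_R = −r_S/(r_S+r_T) = −k₁/(k₁+k₂·C_R).
Integrating from C_{R0} to C_R: C_S = (2.74/0.959)·ln[(2.74+0.959·6.47)/(2.74+0.959·1.51)] = 2.857·ln(8.945/4.186) = 2.170 kmol/m³.

2.17 kmol/m³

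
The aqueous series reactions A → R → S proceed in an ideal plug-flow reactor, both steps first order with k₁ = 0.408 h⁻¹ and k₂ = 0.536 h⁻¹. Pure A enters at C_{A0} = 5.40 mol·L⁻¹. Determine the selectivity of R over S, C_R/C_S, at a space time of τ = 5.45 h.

The intermediate concentration in a first-order A→B→C sequence is C_R = k₁C_{A0}(e^(−k₁τ) − e^(−k₂τ))/(k₂−k₁).
e^(−k₁τ) = e^(−0.408×5.45) = e^(−2.224) = 0.1082; e^(−k₂τ) = e^(−2.921) = 0.05387.
C_R = 0.408×5.40/(0.536−0.408) × (0.1082−0.05387) = 17.21×0.05435 = 0.9355 mol·L⁻¹.
C_A = C_{A0}e^(−k₁τ) = 0.5844 mol·L⁻¹, so C_S = C_{A0}−C_A−C_R = 3.880 mol·L⁻¹; C_R/C_S = 0.241.

0.241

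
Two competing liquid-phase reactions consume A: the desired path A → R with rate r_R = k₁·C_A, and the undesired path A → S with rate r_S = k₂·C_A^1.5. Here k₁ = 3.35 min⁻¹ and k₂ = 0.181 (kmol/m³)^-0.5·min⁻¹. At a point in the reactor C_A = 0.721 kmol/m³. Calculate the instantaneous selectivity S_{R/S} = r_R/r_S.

21.8

S_{R/S} = r_R/r_S = (k₁·C_A)/(k₂·C_A^1.5) = (k₁/k₂)·C_A^-0.5.
= (3.35×0.7210) / (0.181×0.7210^1.5) = 2.415/0.1108 = 21.8.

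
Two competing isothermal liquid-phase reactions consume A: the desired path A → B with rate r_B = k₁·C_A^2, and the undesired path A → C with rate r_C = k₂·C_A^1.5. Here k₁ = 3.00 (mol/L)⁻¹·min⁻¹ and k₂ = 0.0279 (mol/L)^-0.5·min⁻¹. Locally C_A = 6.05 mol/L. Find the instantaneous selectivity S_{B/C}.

S_{B/C} = r_B/r_C = (k₁·C_A^2)/(k₂·C_A^1.5) = (k₁/k₂)·C_A^0.5.
= (3.00×6.050^2) / (0.0279×6.050^1.5) = 109.8/0.4152 = 264.

264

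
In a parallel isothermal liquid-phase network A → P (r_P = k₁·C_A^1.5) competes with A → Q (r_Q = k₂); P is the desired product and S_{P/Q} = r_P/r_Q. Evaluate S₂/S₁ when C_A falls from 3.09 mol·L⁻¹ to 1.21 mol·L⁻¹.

0.245

S_{P/Q} = (k₁/k₂)·C_A^1.5, so S₂/S₁ = (C_{A,2}/C_{A,1})^1.5.
= (1.21/3.09)^1.5 = (0.3916)^1.5 = 0.245.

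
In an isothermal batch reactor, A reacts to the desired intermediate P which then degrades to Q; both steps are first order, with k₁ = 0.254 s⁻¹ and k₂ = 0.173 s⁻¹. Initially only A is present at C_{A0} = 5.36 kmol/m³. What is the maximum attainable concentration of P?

At the optimum, C_{P,max}/C_{A0} = (k₁/k₂)^[k₂/(k₂−k₁)].
= (0.254/0.173)^(0.173/(0.173−0.254)) = (1.468)^(-2.136) = 0.4403.
C_{P,max} = 0.4403×5.36 = 2.36 kmol/m³.

2.36 kmol/m³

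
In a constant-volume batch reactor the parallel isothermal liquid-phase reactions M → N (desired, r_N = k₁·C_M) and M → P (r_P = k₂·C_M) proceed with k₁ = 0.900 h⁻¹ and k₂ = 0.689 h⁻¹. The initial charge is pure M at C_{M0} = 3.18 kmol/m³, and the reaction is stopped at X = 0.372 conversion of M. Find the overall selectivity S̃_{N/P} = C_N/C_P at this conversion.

C_M = C_{M0}(1−X) = 1.997 kmol/m³.
Both paths are first order in M, so the instantaneous fraction to N is constant: dC_N/d(−C_M) = k₁/(k₁+k₂) = 0.5664.
C_N = 0.5664·(C_{M0}−C_M) = 0.5664×1.183 = 0.670 kmol/m³.
C_P = (C_{M0}−C_M)−C_N = 0.5129 kmol/m³; S̃_{N/P} = 0.6700/0.5129 = 1.31.

1.31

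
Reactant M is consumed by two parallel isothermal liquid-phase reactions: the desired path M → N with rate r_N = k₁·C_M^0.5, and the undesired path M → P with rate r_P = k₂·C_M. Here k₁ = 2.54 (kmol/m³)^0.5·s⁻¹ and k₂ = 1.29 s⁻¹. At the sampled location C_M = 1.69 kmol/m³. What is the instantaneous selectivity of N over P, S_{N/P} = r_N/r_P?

S_{N/P} = r_N/r_P = (k₁·C_M^0.5)/(k₂·C_M) = (k₁/k₂)·C_M^-0.5.
= (2.54×1.690^0.5) / (1.29×1.690) = 3.302/2.180 = 1.51.

1.51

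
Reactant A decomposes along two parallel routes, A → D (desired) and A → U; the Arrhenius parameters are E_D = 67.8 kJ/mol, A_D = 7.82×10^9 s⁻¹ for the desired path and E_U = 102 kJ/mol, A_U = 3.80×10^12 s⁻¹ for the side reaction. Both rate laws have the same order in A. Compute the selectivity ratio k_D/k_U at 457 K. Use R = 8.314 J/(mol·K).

16.7

Since both paths have the same order in A, the concentration cancels and S_{D/U} = k_D/k_U = (A_D/A_U)·exp[(E_U−E_D)/(RT)].
(E_U−E_D)/(RT) = (102−67.8)×10³/(8.314×457) = 34200/3799 = 9.001.
k_D/k_U = (7.82×10^9/3.80×10^12)·exp(9.001) = 0.002058 × 8113 = 16.7.
Since E_D < E_U, lowering the temperature improves selectivity toward D.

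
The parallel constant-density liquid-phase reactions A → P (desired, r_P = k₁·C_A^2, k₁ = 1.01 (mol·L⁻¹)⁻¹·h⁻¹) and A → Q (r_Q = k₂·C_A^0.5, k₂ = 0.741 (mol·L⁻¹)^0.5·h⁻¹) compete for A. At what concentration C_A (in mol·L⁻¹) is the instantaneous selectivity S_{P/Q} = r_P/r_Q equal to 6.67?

S_{P/Q} = (k₁/k₂)·C_A^1.5 ⇒ C_A = (S·k₂/k₁)^(1/1.5).
= (6.67×0.741/1.01)^(0.6667) = (4.894)^(0.6667) = 2.88 mol·L⁻¹.

2.88 mol·L⁻¹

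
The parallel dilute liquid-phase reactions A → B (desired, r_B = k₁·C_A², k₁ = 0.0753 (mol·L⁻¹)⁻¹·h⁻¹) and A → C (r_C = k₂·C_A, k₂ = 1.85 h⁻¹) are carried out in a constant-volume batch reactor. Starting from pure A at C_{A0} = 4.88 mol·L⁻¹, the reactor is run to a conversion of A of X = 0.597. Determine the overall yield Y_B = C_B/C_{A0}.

0.0725

C_A = C_{A0}(1−X) = 1.967 mol·L⁻¹.
Along a PFR/batch, dC_C/dC_A = −r_C/(r_B+r_C) = −k₂/(k₂+k₁·C_A).
Integrating from C_{A0} to C_A: C_C = (1.85/0.0753)·ln[(1.85+0.0753·4.88)/(1.85+0.0753·1.97)] = 24.57·ln(2.217/1.998) = 2.559 mol·L⁻¹.
Then C_B = (C_{A0}−C_A) − C_C = 2.913 − 2.559 = 0.3540 mol·L⁻¹.
Y_B = C_B/C_{A0} = 0.3540/4.88 = 0.0725.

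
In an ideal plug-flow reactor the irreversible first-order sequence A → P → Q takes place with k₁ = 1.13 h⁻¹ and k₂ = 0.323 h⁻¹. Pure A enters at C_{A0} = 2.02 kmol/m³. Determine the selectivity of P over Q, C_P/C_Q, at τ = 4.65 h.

0.441

For first-order series with pure A initially, C_P(τ) = k₁C_{A0}/(k₂−k₁)·(e^(−k₁τ) − e^(−k₂τ)).
e^(−k₁τ) = e^(−1.13×4.65) = e^(−5.255) = 0.005224; e^(−k₂τ) = e^(−1.502) = 0.2227.
C_P = 1.13×2.02/(0.323−1.13) × (0.005224−0.2227) = (-2.829)×(-0.2175) = 0.6151 kmol/m³.
C_A = C_{A0}e^(−k₁τ) = 0.01055 kmol/m³, so C_Q = C_{A0}−C_A−C_P = 1.394 kmol/m³; C_P/C_Q = 0.441.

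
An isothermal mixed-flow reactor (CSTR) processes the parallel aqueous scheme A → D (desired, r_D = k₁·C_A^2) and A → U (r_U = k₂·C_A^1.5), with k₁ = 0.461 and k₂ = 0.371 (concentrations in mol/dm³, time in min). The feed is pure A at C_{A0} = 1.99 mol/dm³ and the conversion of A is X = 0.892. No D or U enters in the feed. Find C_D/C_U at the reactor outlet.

0.576

Exit C_A = C_{A0}(1−X) = 1.99×0.108 = 0.2149 mol/dm³.
A CSTR operates uniformly at the exit composition, giving r_D = 0.02129 and r_U = 0.03696 (each k·C_A^n at C_A = 0.2149).
Overall selectivity = C_D/C_U = r_Dτ/(r_Uτ) = r_D/r_U = 0.576.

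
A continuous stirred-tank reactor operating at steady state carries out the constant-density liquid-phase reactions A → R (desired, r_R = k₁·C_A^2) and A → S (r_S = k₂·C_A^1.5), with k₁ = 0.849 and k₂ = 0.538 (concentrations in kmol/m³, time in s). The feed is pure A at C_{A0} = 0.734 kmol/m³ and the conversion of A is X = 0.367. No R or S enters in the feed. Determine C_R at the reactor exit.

0.140 kmol/m³

Exit C_A = C_{A0}(1−X) = 0.734×0.633 = 0.4646 kmol/m³.
A CSTR operates uniformly at the exit composition, giving r_R = 0.1833 and r_S = 0.1704 (each k·C_A^n at C_A = 0.4646).
Fraction of consumed A going to R: r_R/(r_R+r_S) = 0.5182.
C_R = 0.5182·C_{A0}·X = 0.5182×0.734×0.367 = 0.140 kmol/m³.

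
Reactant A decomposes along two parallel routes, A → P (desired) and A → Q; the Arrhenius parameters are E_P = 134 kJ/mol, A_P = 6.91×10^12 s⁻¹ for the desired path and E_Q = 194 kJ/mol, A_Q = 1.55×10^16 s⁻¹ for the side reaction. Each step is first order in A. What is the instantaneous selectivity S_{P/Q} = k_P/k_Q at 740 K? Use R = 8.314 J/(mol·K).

7.67

With equal orders, S_{P/Q} = k_P/k_Q = (A_P/A_Q)·exp[(E_Q−E_P)/(RT)].
(E_Q−E_P)/(RT) = (194−134)×10³/(8.314×740) = 60000/6152 = 9.752.
k_P/k_Q = (6.91×10^12/1.55×10^16)·exp(9.752) = 4.458×10^-4 × 17195 = 7.67.
Since E_P < E_Q, lowering the temperature improves selectivity toward P.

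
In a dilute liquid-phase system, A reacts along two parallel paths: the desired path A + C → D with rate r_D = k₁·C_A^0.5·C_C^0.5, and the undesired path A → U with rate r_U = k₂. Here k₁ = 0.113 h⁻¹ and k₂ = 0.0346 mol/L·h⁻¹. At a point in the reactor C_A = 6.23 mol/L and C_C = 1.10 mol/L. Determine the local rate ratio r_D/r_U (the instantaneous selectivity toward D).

8.55

S_{D/U} = r_D/r_U = (k₁·C_A^0.5·C_C^0.5)/(k₂) = (k₁/k₂)·C_A^0.5·C_C^0.5.
= (0.113×6.230^0.5×1.100^0.5) / (0.0346) = 0.2958/0.03460 = 8.55.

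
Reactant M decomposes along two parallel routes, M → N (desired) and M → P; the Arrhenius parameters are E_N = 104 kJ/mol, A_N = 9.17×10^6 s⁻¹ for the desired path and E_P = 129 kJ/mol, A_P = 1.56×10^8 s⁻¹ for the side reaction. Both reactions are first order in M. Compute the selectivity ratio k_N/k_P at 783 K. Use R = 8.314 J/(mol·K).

2.74

k_N/k_P = (A_N/A_P)·exp[−(E_N−E_P)/(RT)] = (A_N/A_P)·exp[(E_P−E_N)/(RT)].
(E_P−E_N)/(RT) = (129−104)×10³/(8.314×783) = 25000/6510 = 3.840.
k_N/k_P = (9.17×10^6/1.56×10^8)·exp(3.840) = 0.05878 × 46.54 = 2.74.
Since E_N < E_P, lowering the temperature improves selectivity toward N.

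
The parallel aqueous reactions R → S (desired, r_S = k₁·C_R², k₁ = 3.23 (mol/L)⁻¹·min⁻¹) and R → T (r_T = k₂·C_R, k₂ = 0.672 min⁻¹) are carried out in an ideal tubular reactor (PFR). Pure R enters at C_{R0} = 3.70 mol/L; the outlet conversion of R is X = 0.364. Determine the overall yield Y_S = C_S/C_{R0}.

C_R = C_{R0}(1−X) = 2.353 mol/L.
Along a PFR/batch, dC_T/dC_R = −r_T/(r_S+r_T) = −k₂/(k₂+k₁·C_R).
Integrating from C_{R0} to C_R: C_T = (0.672/3.23)·ln[(0.672+3.23·3.70)/(0.672+3.23·2.35)] = 0.2080·ln(12.62/8.273) = 0.08791 mol/L.
Then C_S = (C_{R0}−C_R) − C_T = 1.347 − 0.08791 = 1.259 mol/L.
Y_S = C_S/C_{R0} = 1.259/3.70 = 0.340.

0.340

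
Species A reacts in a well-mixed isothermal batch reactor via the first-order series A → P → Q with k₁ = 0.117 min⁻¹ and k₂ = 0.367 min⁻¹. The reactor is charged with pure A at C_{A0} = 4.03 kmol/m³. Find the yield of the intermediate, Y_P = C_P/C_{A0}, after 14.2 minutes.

0.0863

For first-order series with pure A initially, C_P(t) = k₁C_{A0}/(k₂−k₁)·(e^(−k₁t) − e^(−k₂t)).
e^(−k₁t) = e^(−0.117×14.2) = e^(−1.661) = 0.1899; e^(−k₂t) = e^(−5.211) = 0.005454.
C_P = 0.117×4.03/(0.367−0.117) × (0.1899−0.005454) = 1.886×0.1844 = 0.3478 kmol/m³.
Y_P = C_P/C_{A0} = 0.3478/4.03 = 0.0863.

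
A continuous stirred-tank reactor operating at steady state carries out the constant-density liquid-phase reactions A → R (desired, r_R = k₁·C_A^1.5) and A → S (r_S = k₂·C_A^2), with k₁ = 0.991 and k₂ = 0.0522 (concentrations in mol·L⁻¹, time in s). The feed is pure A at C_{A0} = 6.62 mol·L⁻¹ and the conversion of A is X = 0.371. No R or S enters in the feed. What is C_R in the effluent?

Exit C_A = C_{A0}(1−X) = 6.62×0.629 = 4.164 mol·L⁻¹.
Rates in a CSTR are evaluated at the outlet concentration: r_R = 0.991×4.164^1.5 = 8.420, r_S = 0.0522×4.164^2 = 0.9051.
Fraction of consumed A going to R: r_R/(r_R+r_S) = 0.9029.
C_R = 0.9029·C_{A0}·X = 0.9029×6.62×0.371 = 2.22 mol·L⁻¹.

2.22 mol·L⁻¹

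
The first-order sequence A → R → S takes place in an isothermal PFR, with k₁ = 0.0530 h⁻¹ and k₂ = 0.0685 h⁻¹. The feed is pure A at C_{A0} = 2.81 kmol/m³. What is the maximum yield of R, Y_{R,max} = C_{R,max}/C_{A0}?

At the optimum, C_{R,max}/C_{A0} = (k₁/k₂)^[k₂/(k₂−k₁)].
= (0.0530/0.0685)^(0.0685/(0.0685−0.0530)) = (0.7737)^(4.419) = 0.3218.

0.322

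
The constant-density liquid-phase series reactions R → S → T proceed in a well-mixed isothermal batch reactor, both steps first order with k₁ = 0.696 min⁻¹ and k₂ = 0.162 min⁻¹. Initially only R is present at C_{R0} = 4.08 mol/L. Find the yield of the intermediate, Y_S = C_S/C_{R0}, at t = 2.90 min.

For first-order series with pure R initially, C_S(t) = k₁C_{R0}/(k₂−k₁)·(e^(−k₁t) − e^(−k₂t)).
e^(−k₁t) = e^(−0.696×2.90) = e^(−2.018) = 0.1329; e^(−k₂t) = e^(−0.4698) = 0.6251.
C_S = 0.696×4.08/(0.162−0.696) × (0.1329−0.6251) = (-5.318)×(-0.4923) = 2.618 mol/L.
Y_S = C_S/C_{R0} = 2.618/4.08 = 0.642.

0.642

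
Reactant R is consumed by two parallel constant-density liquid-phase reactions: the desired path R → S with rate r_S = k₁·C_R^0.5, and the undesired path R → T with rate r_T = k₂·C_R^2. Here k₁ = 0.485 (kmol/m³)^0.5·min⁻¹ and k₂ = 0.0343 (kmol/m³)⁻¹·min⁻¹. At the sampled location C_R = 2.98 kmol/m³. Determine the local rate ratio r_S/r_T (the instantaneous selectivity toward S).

S_{S/T} = r_S/r_T = (k₁·C_R^0.5)/(k₂·C_R^2) = (k₁/k₂)·C_R^-1.5.
= (0.485×2.980^0.5) / (0.0343×2.980^2) = 0.8372/0.3046 = 2.75.

2.75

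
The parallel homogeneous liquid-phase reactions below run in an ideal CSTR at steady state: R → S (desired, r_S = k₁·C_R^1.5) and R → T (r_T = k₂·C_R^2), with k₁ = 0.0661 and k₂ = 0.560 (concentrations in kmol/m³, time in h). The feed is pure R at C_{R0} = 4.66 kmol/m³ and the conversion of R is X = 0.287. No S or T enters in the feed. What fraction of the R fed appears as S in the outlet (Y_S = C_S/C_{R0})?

0.0175

Exit C_R = C_{R0}(1−X) = 4.66×0.713 = 3.323 kmol/m³.
A CSTR operates uniformly at the exit composition, giving r_S = 0.4003 and r_T = 6.182 (each k·C_R^n at C_R = 3.323).
Fraction of consumed R going to S: r_S/(r_S+r_T) = 0.06082.
C_S = 0.06082·C_{R0}·X = 0.06082×4.66×0.287 = 0.0813 kmol/m³; Y_S = C_S/C_{R0} = 0.0175.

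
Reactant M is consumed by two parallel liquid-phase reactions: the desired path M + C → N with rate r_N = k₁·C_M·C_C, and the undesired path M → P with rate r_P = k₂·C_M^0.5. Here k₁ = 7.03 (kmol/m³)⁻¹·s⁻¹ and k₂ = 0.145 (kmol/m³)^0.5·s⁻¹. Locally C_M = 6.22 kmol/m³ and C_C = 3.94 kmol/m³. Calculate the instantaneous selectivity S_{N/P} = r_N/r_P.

476

S_{N/P} = r_N/r_P = (k₁·C_M·C_C)/(k₂·C_M^0.5) = (k₁/k₂)·C_M^0.5·C_C.
= (7.03×6.220×3.940) / (0.145×6.220^0.5) = 172.3/0.3616 = 476.
Since the desired path is higher order in M, keeping C_M high (PFR or concentrated feed) favours N.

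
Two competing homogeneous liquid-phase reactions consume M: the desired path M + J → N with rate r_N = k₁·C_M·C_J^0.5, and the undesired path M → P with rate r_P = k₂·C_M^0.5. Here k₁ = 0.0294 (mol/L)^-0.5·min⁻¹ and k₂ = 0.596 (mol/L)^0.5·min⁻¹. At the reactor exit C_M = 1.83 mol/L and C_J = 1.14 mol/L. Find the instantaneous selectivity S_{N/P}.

0.0712

S_{N/P} = r_N/r_P = (k₁·C_M·C_J^0.5)/(k₂·C_M^0.5) = (k₁/k₂)·C_M^0.5·C_J^0.5.
= (0.0294×1.830×1.140^0.5) / (0.596×1.830^0.5) = 0.05744/0.8063 = 0.0712.
Since the desired path is higher order in M, keeping C_M high (PFR or concentrated feed) favours N.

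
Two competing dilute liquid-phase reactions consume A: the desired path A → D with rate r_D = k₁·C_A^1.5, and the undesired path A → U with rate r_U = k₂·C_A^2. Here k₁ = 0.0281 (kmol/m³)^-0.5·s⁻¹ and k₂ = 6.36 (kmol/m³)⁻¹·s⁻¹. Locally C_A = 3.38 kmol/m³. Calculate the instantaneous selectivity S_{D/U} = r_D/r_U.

S_{D/U} = r_D/r_U = (k₁·C_A^1.5)/(k₂·C_A^2) = (k₁/k₂)·C_A^-0.5.
= (0.0281×3.380^1.5) / (6.36×3.380^2) = 0.1746/72.66 = 0.00240.
The undesired path is higher order in A, so low C_A (CSTR or dilute feed) favours D.

0.00240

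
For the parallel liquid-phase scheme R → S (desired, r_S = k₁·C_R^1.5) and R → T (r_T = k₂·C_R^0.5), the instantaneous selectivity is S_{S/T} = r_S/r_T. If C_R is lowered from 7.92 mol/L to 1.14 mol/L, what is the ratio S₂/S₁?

0.144

S_{S/T} = (k₁/k₂)·C_R, so S₂/S₁ = (C_{R,2}/C_{R,1}).
= 1.14/7.92 = 0.144.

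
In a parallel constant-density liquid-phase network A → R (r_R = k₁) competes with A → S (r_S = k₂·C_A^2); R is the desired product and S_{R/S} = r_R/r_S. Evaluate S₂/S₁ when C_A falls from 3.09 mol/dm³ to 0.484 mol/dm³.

S_{R/S} = (k₁/k₂)·C_A^-2, so S₂/S₁ = (C_{A,2}/C_{A,1})^-2.
= (0.484/3.09)^(-2) = (0.1566)^(-2) = 40.8.

40.8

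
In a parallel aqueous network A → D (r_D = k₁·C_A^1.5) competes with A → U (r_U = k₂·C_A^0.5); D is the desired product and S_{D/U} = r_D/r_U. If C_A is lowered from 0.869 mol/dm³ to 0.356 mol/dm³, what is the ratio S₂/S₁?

S_{D/U} = (k₁/k₂)·C_A, so S₂/S₁ = (C_{A,2}/C_{A,1}).
= 0.356/0.869 = 0.410.
Selectivity toward D falls as C_A falls — high-concentration operation is favoured.

0.410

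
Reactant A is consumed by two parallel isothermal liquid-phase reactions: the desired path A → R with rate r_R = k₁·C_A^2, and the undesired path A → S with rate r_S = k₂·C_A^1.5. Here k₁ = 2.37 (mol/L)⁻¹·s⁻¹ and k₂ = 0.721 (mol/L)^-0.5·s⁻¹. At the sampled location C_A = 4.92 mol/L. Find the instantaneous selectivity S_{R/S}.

7.29

S_{R/S} = r_R/r_S = (k₁·C_A^2)/(k₂·C_A^1.5) = (k₁/k₂)·C_A^0.5.
= (2.37×4.920^2) / (0.721×4.920^1.5) = 57.37/7.868 = 7.29.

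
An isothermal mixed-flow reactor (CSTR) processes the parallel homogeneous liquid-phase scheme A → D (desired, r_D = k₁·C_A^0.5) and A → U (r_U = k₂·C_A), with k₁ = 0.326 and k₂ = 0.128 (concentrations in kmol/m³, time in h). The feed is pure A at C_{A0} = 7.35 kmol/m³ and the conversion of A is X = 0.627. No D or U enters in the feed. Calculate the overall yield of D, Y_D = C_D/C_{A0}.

Exit C_A = C_{A0}(1−X) = 7.35×0.373 = 2.742 kmol/m³.
A CSTR operates uniformly at the exit composition, giving r_D = 0.5398 and r_U = 0.3509 (each k·C_A^n at C_A = 2.742).
Fraction of consumed A going to D: r_D/(r_D+r_U) = 0.6060.
C_D = 0.6060·C_{A0}·X = 0.6060×7.35×0.627 = 2.79 kmol/m³; Y_D = C_D/C_{A0} = 0.380.

0.380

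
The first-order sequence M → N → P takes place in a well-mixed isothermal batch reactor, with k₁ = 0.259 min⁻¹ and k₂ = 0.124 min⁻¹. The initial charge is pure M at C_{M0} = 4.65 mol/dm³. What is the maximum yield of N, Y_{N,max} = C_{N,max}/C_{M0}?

At the optimum, C_{N,max}/C_{M0} = (k₁/k₂)^[k₂/(k₂−k₁)].
= (0.259/0.124)^(0.124/(0.124−0.259)) = (2.089)^(-0.9185) = 0.5084.

0.508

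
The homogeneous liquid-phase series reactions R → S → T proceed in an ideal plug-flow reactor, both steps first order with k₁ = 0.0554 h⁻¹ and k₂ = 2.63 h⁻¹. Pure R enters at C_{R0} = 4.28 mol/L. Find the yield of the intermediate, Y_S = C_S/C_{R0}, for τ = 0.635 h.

For first-order series with pure R initially, C_S(τ) = k₁C_{R0}/(k₂−k₁)·(e^(−k₁τ) − e^(−k₂τ)).
e^(−k₁τ) = e^(−0.0554×0.635) = e^(−0.03518) = 0.9654; e^(−k₂τ) = e^(−1.670) = 0.1882.
C_S = 0.0554×4.28/(2.63−0.0554) × (0.9654−0.1882) = 0.09210×0.7772 = 0.07158 mol/L.
Y_S = C_S/C_{R0} = 0.07158/4.28 = 0.0167.

0.0167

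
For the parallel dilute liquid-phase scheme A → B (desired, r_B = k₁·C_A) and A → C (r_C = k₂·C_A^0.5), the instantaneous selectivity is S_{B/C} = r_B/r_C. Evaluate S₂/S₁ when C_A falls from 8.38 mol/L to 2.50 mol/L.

S_{B/C} = (k₁/k₂)·C_A^0.5, so S₂/S₁ = (C_{A,2}/C_{A,1})^0.5.
= (2.50/8.38)^0.5 = (0.2983)^0.5 = 0.546.

0.546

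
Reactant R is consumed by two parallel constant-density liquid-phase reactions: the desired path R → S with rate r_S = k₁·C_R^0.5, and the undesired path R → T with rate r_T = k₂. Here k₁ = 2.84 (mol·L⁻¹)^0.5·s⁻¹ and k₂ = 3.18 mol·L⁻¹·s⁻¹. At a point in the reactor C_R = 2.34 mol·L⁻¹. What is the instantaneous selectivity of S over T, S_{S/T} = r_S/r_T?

S_{S/T} = r_S/r_T = (k₁·C_R^0.5)/(k₂) = (k₁/k₂)·C_R^0.5.
= (2.84×2.340^0.5) / (3.18) = 4.344/3.180 = 1.37.
Since the desired path is higher order in R, keeping C_R high (PFR or concentrated feed) favours S.

1.37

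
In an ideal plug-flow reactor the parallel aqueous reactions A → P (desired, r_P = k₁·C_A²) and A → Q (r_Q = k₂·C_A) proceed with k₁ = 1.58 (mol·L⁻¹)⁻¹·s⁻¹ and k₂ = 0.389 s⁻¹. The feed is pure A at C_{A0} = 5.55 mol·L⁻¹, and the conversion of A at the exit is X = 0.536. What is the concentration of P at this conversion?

C_A = C_{A0}(1−X) = 2.575 mol·L⁻¹.
Along a PFR/batch, dC_Q/dC_A = −r_Q/(r_P+r_Q) = −k₂/(k₂+k₁·C_A).
Integrating from C_{A0} to C_A: C_Q = (0.389/1.58)·ln[(0.389+1.58·5.55)/(0.389+1.58·2.58)] = 0.2462·ln(9.158/4.458) = 0.1773 mol·L⁻¹.
Then C_P = (C_{A0}−C_A) − C_Q = 2.975 − 0.1773 = 2.798 mol·L⁻¹.

2.80 mol·L⁻¹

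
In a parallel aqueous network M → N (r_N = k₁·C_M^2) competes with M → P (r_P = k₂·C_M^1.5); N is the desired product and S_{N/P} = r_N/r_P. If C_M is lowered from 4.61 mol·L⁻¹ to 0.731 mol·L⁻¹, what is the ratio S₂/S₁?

S_{N/P} = (k₁/k₂)·C_M^0.5, so S₂/S₁ = (C_{M,2}/C_{M,1})^0.5.
= (0.731/4.61)^0.5 = (0.1586)^0.5 = 0.398.
Selectivity toward N falls as C_M falls — high-concentration operation is favoured.

0.398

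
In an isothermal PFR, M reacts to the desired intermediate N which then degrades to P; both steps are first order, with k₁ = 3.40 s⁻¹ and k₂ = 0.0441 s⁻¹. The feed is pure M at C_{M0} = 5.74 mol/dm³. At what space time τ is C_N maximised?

Setting dC_N/dτ = 0 gives τ_opt = ln(k₂/k₁)/(k₂−k₁).
= ln(0.0441/3.40)/(0.0441−3.40) = ln(0.01297)/-3.356 = -4.345/-3.356 = 1.29 s.

1.29 s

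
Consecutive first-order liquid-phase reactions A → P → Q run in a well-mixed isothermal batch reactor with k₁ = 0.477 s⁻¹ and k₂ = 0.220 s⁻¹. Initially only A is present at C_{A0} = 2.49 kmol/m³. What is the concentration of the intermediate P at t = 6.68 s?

Solving the coupled first-order balances gives C_P(t) = [k₁/(k₂−k₁)]·C_{A0}·(e^(−k₁t) − e^(−k₂t)).
e^(−k₁t) = e^(−0.477×6.68) = e^(−3.186) = 0.04132; e^(−k₂t) = e^(−1.470) = 0.2300.
C_P = 0.477×2.49/(0.220−0.477) × (0.04132−0.2300) = (-4.622)×(-0.1887) = 0.8721 kmol/m³.

0.872 kmol/m³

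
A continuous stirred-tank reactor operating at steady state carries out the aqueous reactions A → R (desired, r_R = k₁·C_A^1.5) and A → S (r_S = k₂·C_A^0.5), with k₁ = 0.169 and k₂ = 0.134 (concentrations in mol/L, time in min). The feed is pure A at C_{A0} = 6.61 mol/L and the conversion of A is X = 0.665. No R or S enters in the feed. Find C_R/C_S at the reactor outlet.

Exit C_A = C_{A0}(1−X) = 6.61×0.335 = 2.214 mol/L.
Rates in a CSTR are evaluated at the outlet concentration: r_R = 0.169×2.214^1.5 = 0.5569, r_S = 0.134×2.214^0.5 = 0.1994.
Overall selectivity = C_R/C_S = r_Rτ/(r_Sτ) = r_R/r_S = 2.79.

2.79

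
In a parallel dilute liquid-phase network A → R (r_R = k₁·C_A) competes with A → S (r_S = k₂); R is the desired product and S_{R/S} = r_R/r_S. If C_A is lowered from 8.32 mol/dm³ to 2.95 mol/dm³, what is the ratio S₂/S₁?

0.355

S_{R/S} = (k₁/k₂)·C_A, so S₂/S₁ = (C_{A,2}/C_{A,1}).
= 2.95/8.32 = 0.355.
Selectivity toward R falls as C_A falls — high-concentration operation is favoured.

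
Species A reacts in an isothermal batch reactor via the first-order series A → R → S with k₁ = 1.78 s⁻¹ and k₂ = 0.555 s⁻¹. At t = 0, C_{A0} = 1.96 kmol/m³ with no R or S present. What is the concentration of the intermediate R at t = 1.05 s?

1.15 kmol/m³

For first-order series with pure A initially, C_R(t) = k₁C_{A0}/(k₂−k₁)·(e^(−k₁t) − e^(−k₂t)).
e^(−k₁t) = e^(−1.78×1.05) = e^(−1.869) = 0.1543; e^(−k₂t) = e^(−0.5828) = 0.5584.
C_R = 1.78×1.96/(0.555−1.78) × (0.1543−0.5584) = (-2.848)×(-0.4041) = 1.151 kmol/m³.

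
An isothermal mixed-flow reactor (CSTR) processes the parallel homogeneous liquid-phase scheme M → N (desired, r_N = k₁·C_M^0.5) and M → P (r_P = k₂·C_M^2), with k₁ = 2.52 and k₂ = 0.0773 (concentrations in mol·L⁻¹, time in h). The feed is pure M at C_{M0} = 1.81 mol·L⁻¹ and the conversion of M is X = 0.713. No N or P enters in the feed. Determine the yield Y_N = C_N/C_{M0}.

0.705

Exit C_M = C_{M0}(1−X) = 1.81×0.287 = 0.5195 mol·L⁻¹.
Rates in a CSTR are evaluated at the outlet concentration: r_N = 2.52×0.5195^0.5 = 1.816, r_P = 0.0773×0.5195^2 = 0.02086.
Fraction of consumed M going to N: r_N/(r_N+r_P) = 0.9886.
C_N = 0.9886·C_{M0}·X = 0.9886×1.81×0.713 = 1.28 mol·L⁻¹; Y_N = C_N/C_{M0} = 0.705.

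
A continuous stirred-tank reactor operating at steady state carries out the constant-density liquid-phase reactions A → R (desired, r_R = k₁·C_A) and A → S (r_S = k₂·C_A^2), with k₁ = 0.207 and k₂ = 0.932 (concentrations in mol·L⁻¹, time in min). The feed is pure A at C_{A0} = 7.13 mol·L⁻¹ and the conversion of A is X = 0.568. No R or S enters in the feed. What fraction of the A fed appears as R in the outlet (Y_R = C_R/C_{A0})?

0.0382

Exit C_A = C_{A0}(1−X) = 7.13×0.432 = 3.080 mol·L⁻¹.
A CSTR operates uniformly at the exit composition, giving r_R = 0.6376 and r_S = 8.842 (each k·C_A^n at C_A = 3.080).
Fraction of consumed A going to R: r_R/(r_R+r_S) = 0.06726.
C_R = 0.06726·C_{A0}·X = 0.06726×7.13×0.568 = 0.272 mol·L⁻¹; Y_R = C_R/C_{A0} = 0.0382.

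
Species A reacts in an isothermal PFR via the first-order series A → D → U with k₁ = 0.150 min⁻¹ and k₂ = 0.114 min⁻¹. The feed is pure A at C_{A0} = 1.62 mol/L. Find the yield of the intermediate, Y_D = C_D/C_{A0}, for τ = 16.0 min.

Solving the coupled first-order balances gives C_D(τ) = [k₁/(k₂−k₁)]·C_{A0}·(e^(−k₁τ) − e^(−k₂τ)).
e^(−k₁τ) = e^(−0.150×16.0) = e^(−2.400) = 0.09072; e^(−k₂τ) = e^(−1.824) = 0.1614.
C_D = 0.150×1.62/(0.114−0.150) × (0.09072−0.1614) = (-6.750)×(-0.07066) = 0.4770 mol/L.
Y_D = C_D/C_{A0} = 0.4770/1.62 = 0.294.

0.294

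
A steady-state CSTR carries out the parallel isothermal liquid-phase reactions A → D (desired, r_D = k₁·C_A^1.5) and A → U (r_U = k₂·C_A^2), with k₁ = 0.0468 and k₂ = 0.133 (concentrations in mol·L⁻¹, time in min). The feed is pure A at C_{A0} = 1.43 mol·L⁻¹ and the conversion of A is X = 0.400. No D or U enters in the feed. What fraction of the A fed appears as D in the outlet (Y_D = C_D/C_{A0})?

Exit C_A = C_{A0}(1−X) = 1.43×0.600 = 0.8580 mol·L⁻¹.
In a CSTR the entire volume is at exit conditions, so r_D = 0.0468×0.8580^1.5 = 0.03719 and r_U = 0.133×0.8580^2 = 0.09791.
Fraction of consumed A going to D: r_D/(r_D+r_U) = 0.2753.
C_D = 0.2753·C_{A0}·X = 0.2753×1.43×0.400 = 0.157 mol·L⁻¹; Y_D = C_D/C_{A0} = 0.110.

0.110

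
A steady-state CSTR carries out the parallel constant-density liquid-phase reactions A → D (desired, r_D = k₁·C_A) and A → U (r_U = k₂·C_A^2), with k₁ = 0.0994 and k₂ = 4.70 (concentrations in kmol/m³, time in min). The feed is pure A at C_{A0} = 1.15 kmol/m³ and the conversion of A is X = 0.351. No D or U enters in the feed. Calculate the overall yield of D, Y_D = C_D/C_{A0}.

Exit C_A = C_{A0}(1−X) = 1.15×0.649 = 0.7463 kmol/m³.
A CSTR operates uniformly at the exit composition, giving r_D = 0.07419 and r_U = 2.618 (each k·C_A^n at C_A = 0.7463).
Fraction of consumed A going to D: r_D/(r_D+r_U) = 0.02756.
C_D = 0.02756·C_{A0}·X = 0.02756×1.15×0.351 = 0.0111 kmol/m³; Y_D = C_D/C_{A0} = 0.00967.

0.00967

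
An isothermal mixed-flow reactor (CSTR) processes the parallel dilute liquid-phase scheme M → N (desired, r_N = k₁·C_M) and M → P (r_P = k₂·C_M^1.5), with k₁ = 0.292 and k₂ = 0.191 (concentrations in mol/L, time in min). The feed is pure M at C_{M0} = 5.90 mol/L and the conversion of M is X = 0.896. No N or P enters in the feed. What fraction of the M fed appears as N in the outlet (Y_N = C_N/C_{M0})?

0.592

Exit C_M = C_{M0}(1−X) = 5.90×0.104 = 0.6136 mol/L.
A CSTR operates uniformly at the exit composition, giving r_N = 0.1792 and r_P = 0.09180 (each k·C_M^n at C_M = 0.6136).
Fraction of consumed M going to N: r_N/(r_N+r_P) = 0.6612.
C_N = 0.6612·C_{M0}·X = 0.6612×5.90×0.896 = 3.50 mol/L; Y_N = C_N/C_{M0} = 0.592.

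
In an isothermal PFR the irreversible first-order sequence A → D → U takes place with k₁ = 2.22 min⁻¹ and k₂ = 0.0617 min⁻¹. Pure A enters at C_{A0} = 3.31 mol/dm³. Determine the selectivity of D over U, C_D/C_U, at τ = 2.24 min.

8.51

Solving the coupled first-order balances gives C_D(τ) = [k₁/(k₂−k₁)]·C_{A0}·(e^(−k₁τ) − e^(−k₂τ)).
e^(−k₁τ) = e^(−2.22×2.24) = e^(−4.973) = 0.006924; e^(−k₂τ) = e^(−0.1382) = 0.8709.
C_D = 2.22×3.31/(0.0617−2.22) × (0.006924−0.8709) = (-3.405)×(-0.8640) = 2.942 mol/dm³.
C_A = C_{A0}e^(−k₁τ) = 0.02292 mol/dm³, so C_U = C_{A0}−C_A−C_D = 0.3455 mol/dm³; C_D/C_U = 8.51.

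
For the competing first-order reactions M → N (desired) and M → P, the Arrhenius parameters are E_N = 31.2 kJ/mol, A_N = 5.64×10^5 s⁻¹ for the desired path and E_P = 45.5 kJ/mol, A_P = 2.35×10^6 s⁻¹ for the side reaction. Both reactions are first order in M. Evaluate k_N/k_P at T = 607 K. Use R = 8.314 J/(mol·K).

k_N/k_P = (A_N/A_P)·exp[−(E_N−E_P)/(RT)] = (A_N/A_P)·exp[(E_P−E_N)/(RT)].
(E_P−E_N)/(RT) = (45.5−31.2)×10³/(8.314×607) = 14300/5047 = 2.834.
k_N/k_P = (5.64×10^5/2.35×10^6)·exp(2.834) = 0.2400 × 17.01 = 4.08.

4.08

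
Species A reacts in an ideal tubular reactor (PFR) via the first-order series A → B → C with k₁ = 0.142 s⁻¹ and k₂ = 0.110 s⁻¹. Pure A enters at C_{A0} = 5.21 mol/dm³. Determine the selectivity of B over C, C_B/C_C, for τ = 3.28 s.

For first-order series with pure A initially, C_B(τ) = k₁C_{A0}/(k₂−k₁)·(e^(−k₁τ) − e^(−k₂τ)).
e^(−k₁τ) = e^(−0.142×3.28) = e^(−0.4658) = 0.6277; e^(−k₂τ) = e^(−0.3608) = 0.6971.
C_B = 0.142×5.21/(0.110−0.142) × (0.6277−0.6971) = (-23.12)×(-0.06946) = 1.606 mol/dm³.
C_A = C_{A0}e^(−k₁τ) = 3.270 mol/dm³, so C_C = C_{A0}−C_A−C_B = 0.3340 mol/dm³; C_B/C_C = 4.81.

4.81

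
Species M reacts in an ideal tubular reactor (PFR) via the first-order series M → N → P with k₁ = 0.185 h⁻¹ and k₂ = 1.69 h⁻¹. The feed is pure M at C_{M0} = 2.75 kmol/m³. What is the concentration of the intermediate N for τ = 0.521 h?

The intermediate concentration in a first-order A→B→C sequence is C_N = k₁C_{M0}(e^(−k₁τ) − e^(−k₂τ))/(k₂−k₁).
e^(−k₁τ) = e^(−0.185×0.521) = e^(−0.09638) = 0.9081; e^(−k₂τ) = e^(−0.8805) = 0.4146.
C_N = 0.185×2.75/(1.69−0.185) × (0.9081−0.4146) = 0.3380×0.4935 = 0.1668 kmol/m³.

0.167 kmol/m³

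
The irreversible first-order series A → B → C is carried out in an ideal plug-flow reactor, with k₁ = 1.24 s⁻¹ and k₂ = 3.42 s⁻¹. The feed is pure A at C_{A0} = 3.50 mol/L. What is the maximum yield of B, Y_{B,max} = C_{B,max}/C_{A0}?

0.204

At the optimum, C_{B,max}/C_{A0} = (k₁/k₂)^[k₂/(k₂−k₁)].
= (1.24/3.42)^(3.42/(3.42−1.24)) = (0.3626)^(1.569) = 0.2036.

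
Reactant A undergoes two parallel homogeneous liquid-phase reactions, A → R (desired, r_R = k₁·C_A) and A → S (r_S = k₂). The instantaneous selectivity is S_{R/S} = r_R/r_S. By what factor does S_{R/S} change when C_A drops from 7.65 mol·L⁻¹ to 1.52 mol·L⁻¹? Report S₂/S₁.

0.199

S_{R/S} = (k₁/k₂)·C_A, so S₂/S₁ = (C_{A,2}/C_{A,1}).
= 1.52/7.65 = 0.199.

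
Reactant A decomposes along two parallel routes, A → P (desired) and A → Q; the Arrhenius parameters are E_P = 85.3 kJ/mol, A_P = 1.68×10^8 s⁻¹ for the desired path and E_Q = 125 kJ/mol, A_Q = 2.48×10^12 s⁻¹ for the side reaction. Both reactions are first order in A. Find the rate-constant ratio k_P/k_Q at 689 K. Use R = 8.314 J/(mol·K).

0.0693

Since both paths have the same order in A, the concentration cancels and S_{P/Q} = k_P/k_Q = (A_P/A_Q)·exp[(E_Q−E_P)/(RT)].
(E_Q−E_P)/(RT) = (125−85.3)×10³/(8.314×689) = 39700/5728 = 6.930.
k_P/k_Q = (1.68×10^8/2.48×10^12)·exp(6.930) = 6.774×10^-5 × 1023 = 0.0693.
Since E_P < E_Q, lowering the temperature improves selectivity toward P.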